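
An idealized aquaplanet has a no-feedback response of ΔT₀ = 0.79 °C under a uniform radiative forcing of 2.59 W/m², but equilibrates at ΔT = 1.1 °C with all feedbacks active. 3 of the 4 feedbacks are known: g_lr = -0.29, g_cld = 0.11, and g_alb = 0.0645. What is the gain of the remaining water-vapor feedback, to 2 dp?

Amplification A = ΔT/ΔT₀ = 1.1/0.79 = 1.392.
Total gain g = 1 − 1/A = 1 − 1/1.392 = 0.2816.
Known gains sum to -0.29 + 0.11 + 0.0645 = -0.1155.
g_wv = 0.2816 + 0.1155 = 0.40.

0.40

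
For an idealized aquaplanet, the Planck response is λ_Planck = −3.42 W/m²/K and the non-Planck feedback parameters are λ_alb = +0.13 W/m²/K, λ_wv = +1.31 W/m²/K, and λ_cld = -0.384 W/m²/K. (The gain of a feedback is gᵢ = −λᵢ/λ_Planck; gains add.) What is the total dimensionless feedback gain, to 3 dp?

0.309

Convert to gains: g_alb = 0.13/3.42 = 0.03801; g_wv = 1.31/3.42 = 0.383; g_cld = -0.384/3.42 = -0.1123.
Total gain g = 0.30871.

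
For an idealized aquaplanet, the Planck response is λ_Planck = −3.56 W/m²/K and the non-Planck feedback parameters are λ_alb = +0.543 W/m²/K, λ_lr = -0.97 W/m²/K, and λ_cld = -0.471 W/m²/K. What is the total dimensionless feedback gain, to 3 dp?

Convert to gains: g_alb = 0.543/3.56 = 0.1525; g_lr = -0.97/3.56 = -0.2725; g_cld = -0.471/3.56 = -0.1323.
Total gain g = -0.2523.

-0.252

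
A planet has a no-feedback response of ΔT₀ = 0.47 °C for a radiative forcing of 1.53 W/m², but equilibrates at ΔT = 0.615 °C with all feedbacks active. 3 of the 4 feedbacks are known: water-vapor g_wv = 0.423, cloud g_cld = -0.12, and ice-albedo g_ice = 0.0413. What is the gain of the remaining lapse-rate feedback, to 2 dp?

Amplification A = ΔT/ΔT₀ = 0.615/0.47 = 1.309.
Total gain g = 1 − 1/A = 1 − 1/1.309 = 0.2361.
Known gains sum to 0.423 − 0.12 + 0.0413 = 0.3443.
g_lr = 0.2361 − 0.3443 = -0.11.

-0.11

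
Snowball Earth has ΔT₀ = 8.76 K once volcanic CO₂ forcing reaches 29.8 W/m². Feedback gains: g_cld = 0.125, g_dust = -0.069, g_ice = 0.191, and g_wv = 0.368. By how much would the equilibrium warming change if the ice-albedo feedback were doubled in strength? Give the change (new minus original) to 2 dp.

22.40 K

Original: g = 0.615, ΔT = 8.76/(1−0.615) = 22.7532 K.
With doubled ice-albedo: g' = 0.806, ΔT' = 8.76/(1−0.806) = 45.1546 K.
Change = 45.1546 − 22.7532 = 22.40 K.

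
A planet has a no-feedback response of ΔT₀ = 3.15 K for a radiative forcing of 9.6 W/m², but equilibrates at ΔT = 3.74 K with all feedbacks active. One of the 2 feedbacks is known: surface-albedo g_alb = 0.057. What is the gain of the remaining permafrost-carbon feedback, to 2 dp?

0.10

Amplification A = ΔT/ΔT₀ = 3.74/3.15 = 1.187.
Total gain g = 1 − 1/A = 1 − 1/1.187 = 0.1575.
The known gain is 0.057.
g_pf = 0.1575 − 0.057 = 0.10.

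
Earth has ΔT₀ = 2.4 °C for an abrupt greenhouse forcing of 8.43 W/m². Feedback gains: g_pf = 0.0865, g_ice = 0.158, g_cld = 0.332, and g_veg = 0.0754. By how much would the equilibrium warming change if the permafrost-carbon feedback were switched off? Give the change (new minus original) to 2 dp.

-1.37 °C

Original: g = 0.6519, ΔT = 2.4/(1−0.6519) = 6.8946 °C.
Without permafrost-carbon: g' = 0.5654, ΔT' = 2.4/(1−0.5654) = 5.5223 °C.
Change = 5.5223 − 6.8946 = -1.37 °C.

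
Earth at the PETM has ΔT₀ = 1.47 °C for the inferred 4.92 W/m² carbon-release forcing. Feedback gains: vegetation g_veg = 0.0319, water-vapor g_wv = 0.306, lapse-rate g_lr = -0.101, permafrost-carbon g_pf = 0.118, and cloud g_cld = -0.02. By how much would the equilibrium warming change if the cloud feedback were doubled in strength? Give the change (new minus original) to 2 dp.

Original: g = 0.3349, ΔT = 1.47/(1−0.3349) = 2.2102 °C.
With doubled cloud: g' = 0.3149, ΔT' = 1.47/(1−0.3149) = 2.1457 °C.
Change = 2.1457 − 2.2102 = -0.06 °C.

-0.06 °C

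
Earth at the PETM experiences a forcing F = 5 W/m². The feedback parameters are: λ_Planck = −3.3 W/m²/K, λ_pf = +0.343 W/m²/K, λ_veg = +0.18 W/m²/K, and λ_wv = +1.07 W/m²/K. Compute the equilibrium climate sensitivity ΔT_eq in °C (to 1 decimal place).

2.9 °C

Net feedback parameter λ = (−3.3) + (+0.343) + (+0.18) + (+1.07) = -1.707 W/m²/K.
ΔT = −F/λ = −5/(-1.707) = 2.9 °C.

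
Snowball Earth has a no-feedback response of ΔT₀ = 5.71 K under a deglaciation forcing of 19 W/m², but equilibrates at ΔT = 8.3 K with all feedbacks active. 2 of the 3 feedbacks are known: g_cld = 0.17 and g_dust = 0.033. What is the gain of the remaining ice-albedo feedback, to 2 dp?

Amplification A = ΔT/ΔT₀ = 8.3/5.71 = 1.454.
Total gain g = 1 − 1/A = 1 − 1/1.454 = 0.3122.
Known gains sum to 0.17 + 0.033 = 0.203.
g_ice = 0.3122 − 0.203 = 0.11.

0.11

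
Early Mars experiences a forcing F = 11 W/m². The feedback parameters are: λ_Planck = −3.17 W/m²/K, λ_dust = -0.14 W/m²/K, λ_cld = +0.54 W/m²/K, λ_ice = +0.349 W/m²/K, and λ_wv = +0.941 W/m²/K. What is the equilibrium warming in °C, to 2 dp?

Net feedback parameter λ = (−3.17) + (-0.14) + (+0.54) + (+0.349) + (+0.941) = -1.48 W/m²/K.
ΔT = −F/λ = −11/(-1.48) = 7.43 °C.

7.43 °C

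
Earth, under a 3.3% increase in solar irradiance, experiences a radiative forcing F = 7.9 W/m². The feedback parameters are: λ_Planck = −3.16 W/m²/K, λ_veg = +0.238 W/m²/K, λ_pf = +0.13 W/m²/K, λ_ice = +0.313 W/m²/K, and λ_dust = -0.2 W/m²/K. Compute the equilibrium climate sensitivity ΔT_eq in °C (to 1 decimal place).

Net feedback parameter λ = (−3.16) + (+0.238) + (+0.13) + (+0.313) + (-0.2) = -2.679 W/m²/K.
ΔT = −F/λ = −7.9/(-2.679) = 2.9 °C.

2.9 °C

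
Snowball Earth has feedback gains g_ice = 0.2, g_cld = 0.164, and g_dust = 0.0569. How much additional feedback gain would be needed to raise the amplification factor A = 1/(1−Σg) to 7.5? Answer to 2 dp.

0.45

Current total gain = 0.4209.
Target gain for A = 7.5: g* = 1 − 1/7.5 = 0.8667.
Additional gain needed = 0.8667 − 0.4209 = 0.45.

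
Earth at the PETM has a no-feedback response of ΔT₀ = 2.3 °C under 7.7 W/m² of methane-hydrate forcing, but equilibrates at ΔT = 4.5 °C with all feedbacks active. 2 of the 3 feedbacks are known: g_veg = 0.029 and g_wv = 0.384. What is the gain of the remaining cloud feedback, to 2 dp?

0.08

Amplification A = ΔT/ΔT₀ = 4.5/2.3 = 1.957.
Total gain g = 1 − 1/A = 1 − 1/1.957 = 0.489.
Known gains sum to 0.029 + 0.384 = 0.413.
g_cld = 0.489 − 0.413 = 0.08.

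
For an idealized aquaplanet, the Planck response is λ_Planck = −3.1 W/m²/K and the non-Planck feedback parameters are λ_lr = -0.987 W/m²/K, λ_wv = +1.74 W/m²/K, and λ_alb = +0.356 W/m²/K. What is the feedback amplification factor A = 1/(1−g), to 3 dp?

Convert to gains: g_lr = -0.987/3.1 = -0.3184; g_wv = 1.74/3.1 = 0.5613; g_alb = 0.356/3.1 = 0.1148.
Total gain g = 0.3577.
A = 1/(1 − 0.3577) = 1.557.

1.557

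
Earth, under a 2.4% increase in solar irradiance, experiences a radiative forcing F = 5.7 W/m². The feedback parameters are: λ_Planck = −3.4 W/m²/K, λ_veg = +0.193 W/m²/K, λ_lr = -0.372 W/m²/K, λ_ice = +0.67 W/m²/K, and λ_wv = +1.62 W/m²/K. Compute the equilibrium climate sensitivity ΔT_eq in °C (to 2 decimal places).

Net feedback parameter λ = (−3.4) + (+0.193) + (-0.372) + (+0.67) + (+1.62) = -1.289 W/m²/K.
ΔT = −F/λ = −5.7/(-1.289) = 4.42 °C.

4.42 °C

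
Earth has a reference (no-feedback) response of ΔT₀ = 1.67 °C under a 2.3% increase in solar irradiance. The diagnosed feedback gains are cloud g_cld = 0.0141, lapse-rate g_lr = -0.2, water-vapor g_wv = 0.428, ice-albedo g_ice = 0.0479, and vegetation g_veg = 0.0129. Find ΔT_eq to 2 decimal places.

Total gain g = 0.0141 − 0.2 + 0.428 + 0.0479 + 0.0129 = 0.3029.
Amplification A = 1/(1 − 0.3029) = 1.435.
ΔT = 1.67 × 1.435 = 2.40 °C.

2.40 °C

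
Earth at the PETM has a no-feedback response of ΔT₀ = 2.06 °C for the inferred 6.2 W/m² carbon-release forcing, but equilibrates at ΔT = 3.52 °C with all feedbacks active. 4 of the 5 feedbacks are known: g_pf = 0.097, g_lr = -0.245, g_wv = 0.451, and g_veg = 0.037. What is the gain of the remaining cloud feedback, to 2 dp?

0.07

Amplification A = ΔT/ΔT₀ = 3.52/2.06 = 1.709.
Total gain g = 1 − 1/A = 1 − 1/1.709 = 0.4149.
Known gains sum to 0.097 − 0.245 + 0.451 + 0.037 = 0.34.
g_cld = 0.4149 − 0.34 = 0.07.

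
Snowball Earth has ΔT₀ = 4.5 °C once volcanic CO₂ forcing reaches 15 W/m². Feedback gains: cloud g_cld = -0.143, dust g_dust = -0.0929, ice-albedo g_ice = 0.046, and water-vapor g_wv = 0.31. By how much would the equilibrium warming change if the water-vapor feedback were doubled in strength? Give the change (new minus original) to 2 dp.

2.78 °C

Original: g = 0.1201, ΔT = 4.5/(1−0.1201) = 5.1142 °C.
With doubled water-vapor: g' = 0.4301, ΔT' = 4.5/(1−0.4301) = 7.8961 °C.
Change = 7.8961 − 5.1142 = 2.78 °C.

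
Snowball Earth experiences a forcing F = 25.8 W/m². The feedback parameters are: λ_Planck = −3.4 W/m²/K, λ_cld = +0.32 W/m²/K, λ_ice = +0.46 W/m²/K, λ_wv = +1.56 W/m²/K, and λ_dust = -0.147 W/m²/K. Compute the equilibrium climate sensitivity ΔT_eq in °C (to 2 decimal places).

21.38 °C

Net feedback parameter λ = (−3.4) + (+0.32) + (+0.46) + (+1.56) + (-0.147) = -1.207 W/m²/K.
ΔT = −F/λ = −25.8/(-1.207) = 21.38 °C.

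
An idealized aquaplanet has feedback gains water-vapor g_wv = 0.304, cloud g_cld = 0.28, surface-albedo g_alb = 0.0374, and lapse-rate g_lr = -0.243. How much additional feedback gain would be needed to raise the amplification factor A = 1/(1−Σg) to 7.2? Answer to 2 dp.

0.48

Current total gain = 0.3784.
Target gain for A = 7.2: g* = 1 − 1/7.2 = 0.8611.
Additional gain needed = 0.8611 − 0.3784 = 0.48.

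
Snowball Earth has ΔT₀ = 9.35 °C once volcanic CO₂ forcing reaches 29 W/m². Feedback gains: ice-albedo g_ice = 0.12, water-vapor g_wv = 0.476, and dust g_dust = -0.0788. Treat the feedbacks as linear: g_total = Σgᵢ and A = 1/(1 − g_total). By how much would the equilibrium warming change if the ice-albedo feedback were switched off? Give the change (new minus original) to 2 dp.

-3.86 °C

Original: g = 0.5172, ΔT = 9.35/(1−0.5172) = 19.3662 °C.
Without ice-albedo: g' = 0.3972, ΔT' = 9.35/(1−0.3972) = 15.5109 °C.
Change = 15.5109 − 19.3662 = -3.86 °C.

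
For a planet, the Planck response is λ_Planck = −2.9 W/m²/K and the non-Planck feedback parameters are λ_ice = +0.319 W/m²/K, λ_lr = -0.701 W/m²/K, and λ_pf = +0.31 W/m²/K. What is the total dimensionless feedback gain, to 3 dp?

-0.025

Convert to gains: g_ice = 0.319/2.9 = 0.11; g_lr = -0.701/2.9 = -0.2417; g_pf = 0.31/2.9 = 0.1069.
Total gain g = -0.0248.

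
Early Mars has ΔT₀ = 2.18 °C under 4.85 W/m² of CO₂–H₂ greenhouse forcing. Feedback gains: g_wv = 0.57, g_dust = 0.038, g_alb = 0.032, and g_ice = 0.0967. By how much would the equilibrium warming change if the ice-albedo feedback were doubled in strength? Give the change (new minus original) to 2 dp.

4.81 °C

Original: g = 0.7367, ΔT = 2.18/(1−0.7367) = 8.2795 °C.
With doubled ice-albedo: g' = 0.8334, ΔT' = 2.18/(1−0.8334) = 13.0852 °C.
Change = 13.0852 − 8.2795 = 4.81 °C.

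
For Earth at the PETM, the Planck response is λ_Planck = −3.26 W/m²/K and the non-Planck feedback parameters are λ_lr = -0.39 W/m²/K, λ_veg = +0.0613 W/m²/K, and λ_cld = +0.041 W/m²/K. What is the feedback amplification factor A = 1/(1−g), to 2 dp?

0.92

Convert to gains: g_lr = -0.39/3.26 = -0.1196; g_veg = 0.0613/3.26 = 0.0188; g_cld = 0.041/3.26 = 0.01258.
Total gain g = -0.08822.
A = 1/(1 + 0.08822) = 0.92.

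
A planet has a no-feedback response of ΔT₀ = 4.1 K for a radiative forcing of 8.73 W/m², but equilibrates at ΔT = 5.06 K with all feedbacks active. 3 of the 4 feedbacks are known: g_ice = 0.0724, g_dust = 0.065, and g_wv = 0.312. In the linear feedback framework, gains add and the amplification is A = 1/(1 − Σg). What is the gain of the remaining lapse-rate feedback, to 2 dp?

-0.26

Amplification A = ΔT/ΔT₀ = 5.06/4.1 = 1.234.
Total gain g = 1 − 1/A = 1 − 1/1.234 = 0.1896.
Known gains sum to 0.0724 + 0.065 + 0.312 = 0.4494.
g_lr = 0.1896 − 0.4494 = -0.26.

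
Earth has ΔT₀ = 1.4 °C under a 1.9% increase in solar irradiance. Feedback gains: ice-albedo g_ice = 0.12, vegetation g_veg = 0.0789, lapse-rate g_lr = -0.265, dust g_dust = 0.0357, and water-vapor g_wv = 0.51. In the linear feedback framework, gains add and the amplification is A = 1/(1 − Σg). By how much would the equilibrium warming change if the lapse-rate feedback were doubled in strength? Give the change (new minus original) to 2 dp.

Original: g = 0.4796, ΔT = 1.4/(1−0.4796) = 2.6902 °C.
With doubled lapse-rate: g' = 0.2146, ΔT' = 1.4/(1−0.2146) = 1.7825 °C.
Change = 1.7825 − 2.6902 = -0.91 °C.

-0.91 °C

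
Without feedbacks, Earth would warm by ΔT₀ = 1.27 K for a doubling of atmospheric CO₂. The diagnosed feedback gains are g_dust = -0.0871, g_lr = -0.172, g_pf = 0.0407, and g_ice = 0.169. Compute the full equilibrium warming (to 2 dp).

1.21 K

Total gain g = -0.0871 − 0.172 + 0.0407 + 0.169 = -0.0494.
Amplification A = 1/(1 + 0.0494) = 0.9529.
ΔT = 1.27 × 0.9529 = 1.21 K.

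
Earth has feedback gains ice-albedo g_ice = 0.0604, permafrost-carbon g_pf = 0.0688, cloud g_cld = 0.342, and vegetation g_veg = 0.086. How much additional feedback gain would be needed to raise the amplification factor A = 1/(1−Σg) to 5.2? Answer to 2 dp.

Current total gain = 0.5572.
Target gain for A = 5.2: g* = 1 − 1/5.2 = 0.8077.
Additional gain needed = 0.8077 − 0.5572 = 0.25.

0.25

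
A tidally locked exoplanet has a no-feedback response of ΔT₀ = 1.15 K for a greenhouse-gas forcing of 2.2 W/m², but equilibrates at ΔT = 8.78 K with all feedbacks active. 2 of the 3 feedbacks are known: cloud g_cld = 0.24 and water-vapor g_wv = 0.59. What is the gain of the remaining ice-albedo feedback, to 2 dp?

0.04

Amplification A = ΔT/ΔT₀ = 8.78/1.15 = 7.635.
Total gain g = 1 − 1/A = 1 − 1/7.635 = 0.869.
Known gains sum to 0.24 + 0.59 = 0.83.
g_ice = 0.869 − 0.83 = 0.04.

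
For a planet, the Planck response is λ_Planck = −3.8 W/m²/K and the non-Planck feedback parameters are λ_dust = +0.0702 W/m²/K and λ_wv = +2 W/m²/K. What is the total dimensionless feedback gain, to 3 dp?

Convert to gains: g_dust = 0.0702/3.8 = 0.01847; g_wv = 2/3.8 = 0.5263.
Total gain g = 0.54477.

0.545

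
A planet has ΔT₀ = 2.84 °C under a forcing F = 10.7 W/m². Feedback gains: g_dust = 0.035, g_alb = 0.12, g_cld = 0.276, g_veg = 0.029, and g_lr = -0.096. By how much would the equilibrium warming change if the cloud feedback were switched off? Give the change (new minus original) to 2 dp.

-1.35 °C

Original: g = 0.364, ΔT = 2.84/(1−0.364) = 4.4654 °C.
Without cloud: g' = 0.088, ΔT' = 2.84/(1−0.088) = 3.1140 °C.
Change = 3.1140 − 4.4654 = -1.35 °C.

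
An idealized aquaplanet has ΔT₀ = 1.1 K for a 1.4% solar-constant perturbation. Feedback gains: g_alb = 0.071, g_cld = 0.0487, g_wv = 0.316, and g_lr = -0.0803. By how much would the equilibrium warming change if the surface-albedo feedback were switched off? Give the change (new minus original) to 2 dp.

-0.17 K

Original: g = 0.3554, ΔT = 1.1/(1−0.3554) = 1.7065 K.
Without surface-albedo: g' = 0.2844, ΔT' = 1.1/(1−0.2844) = 1.5372 K.
Change = 1.5372 − 1.7065 = -0.17 K.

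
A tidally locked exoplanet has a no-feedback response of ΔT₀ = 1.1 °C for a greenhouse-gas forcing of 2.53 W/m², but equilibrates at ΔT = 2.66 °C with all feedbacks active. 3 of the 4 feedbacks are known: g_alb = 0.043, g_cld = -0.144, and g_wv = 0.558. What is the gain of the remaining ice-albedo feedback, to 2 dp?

0.13

Amplification A = ΔT/ΔT₀ = 2.66/1.1 = 2.418.
Total gain g = 1 − 1/A = 1 − 1/2.418 = 0.5864.
Known gains sum to 0.043 − 0.144 + 0.558 = 0.457.
g_ice = 0.5864 − 0.457 = 0.13.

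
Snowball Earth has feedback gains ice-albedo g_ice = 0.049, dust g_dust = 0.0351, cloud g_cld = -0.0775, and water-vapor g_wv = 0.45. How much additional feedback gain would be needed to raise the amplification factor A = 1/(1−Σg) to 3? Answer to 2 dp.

Current total gain = 0.4566.
Target gain for A = 3: g* = 1 − 1/3 = 0.6667.
Additional gain needed = 0.6667 − 0.4566 = 0.21.

0.21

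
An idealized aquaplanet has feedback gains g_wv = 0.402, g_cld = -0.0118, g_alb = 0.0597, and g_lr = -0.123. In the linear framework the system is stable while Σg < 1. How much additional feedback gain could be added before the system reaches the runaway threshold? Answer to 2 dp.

0.67

Current total gain = 0.402 − 0.0118 + 0.0597 − 0.123 = 0.3269.
Margin to runaway = 1 − 0.3269 = 0.67.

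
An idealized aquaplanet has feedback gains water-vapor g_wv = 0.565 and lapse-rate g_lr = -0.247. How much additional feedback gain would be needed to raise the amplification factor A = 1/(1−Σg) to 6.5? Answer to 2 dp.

Current total gain = 0.318.
Target gain for A = 6.5: g* = 1 − 1/6.5 = 0.8462.
Additional gain needed = 0.8462 − 0.318 = 0.53.

0.53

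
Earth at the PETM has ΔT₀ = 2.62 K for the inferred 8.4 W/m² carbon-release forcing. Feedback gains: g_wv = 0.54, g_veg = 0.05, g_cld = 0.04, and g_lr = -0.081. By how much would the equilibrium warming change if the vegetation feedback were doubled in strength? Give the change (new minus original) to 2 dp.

0.72 K

Original: g = 0.549, ΔT = 2.62/(1−0.549) = 5.8093 K.
With doubled vegetation: g' = 0.599, ΔT' = 2.62/(1−0.599) = 6.5337 K.
Change = 6.5337 − 5.8093 = 0.72 K.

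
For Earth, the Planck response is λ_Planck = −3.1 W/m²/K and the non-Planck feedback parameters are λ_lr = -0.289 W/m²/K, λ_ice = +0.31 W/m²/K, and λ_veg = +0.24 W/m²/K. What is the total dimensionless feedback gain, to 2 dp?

0.08

Convert to gains: g_lr = -0.289/3.1 = -0.09323; g_ice = 0.31/3.1 = 0.1; g_veg = 0.24/3.1 = 0.07742.
Total gain g = 0.08419.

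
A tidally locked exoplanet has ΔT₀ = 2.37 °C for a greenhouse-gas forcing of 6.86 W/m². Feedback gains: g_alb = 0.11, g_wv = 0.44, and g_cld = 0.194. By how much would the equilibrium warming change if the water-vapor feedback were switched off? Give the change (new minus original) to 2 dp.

Original: g = 0.744, ΔT = 2.37/(1−0.744) = 9.2578 °C.
Without water-vapor: g' = 0.304, ΔT' = 2.37/(1−0.304) = 3.4052 °C.
Change = 3.4052 − 9.2578 = -5.85 °C.

-5.85 °C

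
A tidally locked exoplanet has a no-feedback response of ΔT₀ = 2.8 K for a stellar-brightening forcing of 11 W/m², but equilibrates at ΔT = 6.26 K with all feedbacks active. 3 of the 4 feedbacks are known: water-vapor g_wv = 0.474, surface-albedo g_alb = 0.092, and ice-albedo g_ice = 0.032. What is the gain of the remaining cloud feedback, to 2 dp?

Amplification A = ΔT/ΔT₀ = 6.26/2.8 = 2.236.
Total gain g = 1 − 1/A = 1 − 1/2.236 = 0.5528.
Known gains sum to 0.474 + 0.092 + 0.032 = 0.598.
g_cld = 0.5528 − 0.598 = -0.05.

-0.05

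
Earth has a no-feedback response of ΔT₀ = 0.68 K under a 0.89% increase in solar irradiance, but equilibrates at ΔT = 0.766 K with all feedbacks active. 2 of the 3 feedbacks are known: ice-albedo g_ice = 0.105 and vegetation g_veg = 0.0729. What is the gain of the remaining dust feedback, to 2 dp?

Amplification A = ΔT/ΔT₀ = 0.766/0.68 = 1.126.
Total gain g = 1 − 1/A = 1 − 1/1.126 = 0.1119.
Known gains sum to 0.105 + 0.0729 = 0.1779.
g_dust = 0.1119 − 0.1779 = -0.07.

-0.07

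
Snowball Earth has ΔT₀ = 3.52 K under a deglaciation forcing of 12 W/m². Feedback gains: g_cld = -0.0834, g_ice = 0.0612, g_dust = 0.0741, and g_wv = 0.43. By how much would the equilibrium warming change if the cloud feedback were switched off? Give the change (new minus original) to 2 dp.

Original: g = 0.4819, ΔT = 3.52/(1−0.4819) = 6.7941 K.
Without cloud: g' = 0.5653, ΔT' = 3.52/(1−0.5653) = 8.0975 K.
Change = 8.0975 − 6.7941 = 1.30 K.

1.30 K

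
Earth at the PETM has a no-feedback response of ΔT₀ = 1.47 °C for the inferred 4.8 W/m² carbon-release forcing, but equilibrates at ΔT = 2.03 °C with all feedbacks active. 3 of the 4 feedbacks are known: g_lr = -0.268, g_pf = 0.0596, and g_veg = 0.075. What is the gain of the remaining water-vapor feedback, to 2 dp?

0.41

Amplification A = ΔT/ΔT₀ = 2.03/1.47 = 1.381.
Total gain g = 1 − 1/A = 1 − 1/1.381 = 0.2759.
Known gains sum to -0.268 + 0.0596 + 0.075 = -0.1334.
g_wv = 0.2759 + 0.1334 = 0.41.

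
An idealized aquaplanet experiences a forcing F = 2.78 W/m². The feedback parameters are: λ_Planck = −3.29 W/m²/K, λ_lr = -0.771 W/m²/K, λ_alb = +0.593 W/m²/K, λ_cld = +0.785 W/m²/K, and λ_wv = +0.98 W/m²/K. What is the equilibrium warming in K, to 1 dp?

Net feedback parameter λ = (−3.29) + (-0.771) + (+0.593) + (+0.785) + (+0.98) = -1.703 W/m²/K.
ΔT = −F/λ = −2.78/(-1.703) = 1.6 K.

1.6 K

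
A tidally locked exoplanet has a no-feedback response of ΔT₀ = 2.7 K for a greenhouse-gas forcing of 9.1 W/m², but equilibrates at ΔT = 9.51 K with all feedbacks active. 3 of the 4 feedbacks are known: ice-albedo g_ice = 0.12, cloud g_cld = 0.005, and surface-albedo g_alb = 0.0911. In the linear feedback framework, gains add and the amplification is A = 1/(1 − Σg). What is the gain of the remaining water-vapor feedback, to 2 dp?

0.50

Amplification A = ΔT/ΔT₀ = 9.51/2.7 = 3.522.
Total gain g = 1 − 1/A = 1 − 1/3.522 = 0.7161.
Known gains sum to 0.12 + 0.005 + 0.0911 = 0.2161.
g_wv = 0.7161 − 0.2161 = 0.50.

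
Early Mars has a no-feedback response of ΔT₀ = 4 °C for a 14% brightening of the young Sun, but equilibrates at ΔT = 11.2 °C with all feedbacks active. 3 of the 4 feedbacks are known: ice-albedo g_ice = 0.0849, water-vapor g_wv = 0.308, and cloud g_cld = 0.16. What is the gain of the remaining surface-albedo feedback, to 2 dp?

0.09

Amplification A = ΔT/ΔT₀ = 11.2/4 = 2.8.
Total gain g = 1 − 1/A = 1 − 1/2.8 = 0.6429.
Known gains sum to 0.0849 + 0.308 + 0.16 = 0.5529.
g_alb = 0.6429 − 0.5529 = 0.09.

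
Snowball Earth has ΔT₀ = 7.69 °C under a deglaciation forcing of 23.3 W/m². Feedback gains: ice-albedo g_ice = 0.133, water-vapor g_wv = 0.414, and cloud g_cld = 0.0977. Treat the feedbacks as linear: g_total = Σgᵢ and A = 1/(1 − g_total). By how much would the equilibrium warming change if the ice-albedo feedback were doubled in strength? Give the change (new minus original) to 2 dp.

Original: g = 0.6447, ΔT = 7.69/(1−0.6447) = 21.6437 °C.
With doubled ice-albedo: g' = 0.7777, ΔT' = 7.69/(1−0.7777) = 34.5929 °C.
Change = 34.5929 − 21.6437 = 12.95 °C.

12.95 °C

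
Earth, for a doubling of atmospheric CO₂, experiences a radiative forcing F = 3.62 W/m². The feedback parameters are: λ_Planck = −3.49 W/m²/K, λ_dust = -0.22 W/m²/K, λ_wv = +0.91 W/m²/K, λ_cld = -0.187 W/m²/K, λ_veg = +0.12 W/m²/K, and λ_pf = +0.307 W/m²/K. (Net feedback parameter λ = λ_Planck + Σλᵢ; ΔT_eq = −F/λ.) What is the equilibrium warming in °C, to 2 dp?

1.41 °C

Net feedback parameter λ = (−3.49) + (-0.22) + (+0.91) + (-0.187) + (+0.12) + (+0.307) = -2.56 W/m²/K.
ΔT = −F/λ = −3.62/(-2.56) = 1.41 °C.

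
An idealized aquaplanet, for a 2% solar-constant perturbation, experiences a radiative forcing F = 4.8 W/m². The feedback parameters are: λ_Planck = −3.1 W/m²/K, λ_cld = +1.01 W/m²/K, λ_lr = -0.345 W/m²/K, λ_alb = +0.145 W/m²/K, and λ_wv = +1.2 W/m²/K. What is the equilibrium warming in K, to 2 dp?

Net feedback parameter λ = (−3.1) + (+1.01) + (-0.345) + (+0.145) + (+1.2) = -1.09 W/m²/K.
ΔT = −F/λ = −4.8/(-1.09) = 4.40 K.

4.40 K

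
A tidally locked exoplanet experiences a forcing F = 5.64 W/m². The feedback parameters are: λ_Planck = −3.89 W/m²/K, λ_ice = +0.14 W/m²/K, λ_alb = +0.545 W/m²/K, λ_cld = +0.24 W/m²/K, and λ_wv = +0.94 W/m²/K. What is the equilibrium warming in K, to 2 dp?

2.79 K

Net feedback parameter λ = (−3.89) + (+0.14) + (+0.545) + (+0.24) + (+0.94) = -2.025 W/m²/K.
ΔT = −F/λ = −5.64/(-2.025) = 2.79 K.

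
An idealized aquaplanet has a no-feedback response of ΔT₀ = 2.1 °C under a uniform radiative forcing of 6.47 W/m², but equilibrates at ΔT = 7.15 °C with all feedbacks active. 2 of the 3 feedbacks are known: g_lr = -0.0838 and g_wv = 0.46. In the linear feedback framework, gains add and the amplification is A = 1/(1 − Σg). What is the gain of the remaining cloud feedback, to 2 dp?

Amplification A = ΔT/ΔT₀ = 7.15/2.1 = 3.405.
Total gain g = 1 − 1/A = 1 − 1/3.405 = 0.7063.
Known gains sum to -0.0838 + 0.46 = 0.3762.
g_cld = 0.7063 − 0.3762 = 0.33.

0.33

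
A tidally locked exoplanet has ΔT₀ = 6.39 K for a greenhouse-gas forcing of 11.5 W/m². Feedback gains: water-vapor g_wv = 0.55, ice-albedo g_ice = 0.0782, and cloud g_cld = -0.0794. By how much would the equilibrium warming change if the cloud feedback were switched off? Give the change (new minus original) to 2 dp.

Original: g = 0.5488, ΔT = 6.39/(1−0.5488) = 14.1622 K.
Without cloud: g' = 0.6282, ΔT' = 6.39/(1−0.6282) = 17.1867 K.
Change = 17.1867 − 14.1622 = 3.02 K.

3.02 K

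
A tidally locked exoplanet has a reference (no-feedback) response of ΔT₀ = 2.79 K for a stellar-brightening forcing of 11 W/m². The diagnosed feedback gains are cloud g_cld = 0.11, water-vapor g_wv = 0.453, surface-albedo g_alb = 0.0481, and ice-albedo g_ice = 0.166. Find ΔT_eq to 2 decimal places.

Total gain g = 0.11 + 0.453 + 0.0481 + 0.166 = 0.7771.
Amplification A = 1/(1 − 0.7771) = 4.486.
ΔT = 2.79 × 4.486 = 12.52 K.

12.52 K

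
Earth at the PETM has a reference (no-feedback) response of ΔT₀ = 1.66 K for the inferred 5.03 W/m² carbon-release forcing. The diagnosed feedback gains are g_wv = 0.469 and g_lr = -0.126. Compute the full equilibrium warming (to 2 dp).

Total gain g = 0.469 − 0.126 = 0.343.
Amplification A = 1/(1 − 0.343) = 1.522.
ΔT = 1.66 × 1.522 = 2.53 K.

2.53 K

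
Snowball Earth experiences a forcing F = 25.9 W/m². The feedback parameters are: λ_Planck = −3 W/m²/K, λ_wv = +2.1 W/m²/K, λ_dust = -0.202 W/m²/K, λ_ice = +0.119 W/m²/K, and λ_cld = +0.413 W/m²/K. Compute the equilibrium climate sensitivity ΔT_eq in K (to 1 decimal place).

Net feedback parameter λ = (−3) + (+2.1) + (-0.202) + (+0.119) + (+0.413) = -0.57 W/m²/K.
ΔT = −F/λ = −25.9/(-0.57) = 45.4 K.

45.4 K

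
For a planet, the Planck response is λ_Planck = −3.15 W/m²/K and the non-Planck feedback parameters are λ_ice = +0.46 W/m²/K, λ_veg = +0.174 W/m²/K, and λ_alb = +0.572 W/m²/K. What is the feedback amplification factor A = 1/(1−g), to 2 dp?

Convert to gains: g_ice = 0.46/3.15 = 0.146; g_veg = 0.174/3.15 = 0.05524; g_alb = 0.572/3.15 = 0.1816.
Total gain g = 0.38284.
A = 1/(1 − 0.38284) = 1.62.

1.62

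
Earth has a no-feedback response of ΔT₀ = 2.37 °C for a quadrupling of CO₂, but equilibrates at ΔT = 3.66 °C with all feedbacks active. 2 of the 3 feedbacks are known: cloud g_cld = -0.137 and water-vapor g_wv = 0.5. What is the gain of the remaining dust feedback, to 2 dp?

-0.01

Amplification A = ΔT/ΔT₀ = 3.66/2.37 = 1.544.
Total gain g = 1 − 1/A = 1 − 1/1.544 = 0.3523.
Known gains sum to -0.137 + 0.5 = 0.363.
g_dust = 0.3523 − 0.363 = -0.01.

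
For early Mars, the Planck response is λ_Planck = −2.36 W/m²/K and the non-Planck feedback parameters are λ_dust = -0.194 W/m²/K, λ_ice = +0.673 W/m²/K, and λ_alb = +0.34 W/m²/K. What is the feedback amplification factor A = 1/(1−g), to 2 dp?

Convert to gains: g_dust = -0.194/2.36 = -0.0822; g_ice = 0.673/2.36 = 0.2852; g_alb = 0.34/2.36 = 0.1441.
Total gain g = 0.3471.
A = 1/(1 − 0.3471) = 1.53.

1.53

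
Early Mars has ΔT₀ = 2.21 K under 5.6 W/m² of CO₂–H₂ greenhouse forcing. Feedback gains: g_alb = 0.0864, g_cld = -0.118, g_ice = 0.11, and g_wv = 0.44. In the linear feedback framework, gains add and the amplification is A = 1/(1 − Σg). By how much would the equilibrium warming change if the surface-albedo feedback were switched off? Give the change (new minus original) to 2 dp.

-0.70 K

Original: g = 0.5184, ΔT = 2.21/(1−0.5184) = 4.5889 K.
Without surface-albedo: g' = 0.432, ΔT' = 2.21/(1−0.432) = 3.8908 K.
Change = 3.8908 − 4.5889 = -0.70 K.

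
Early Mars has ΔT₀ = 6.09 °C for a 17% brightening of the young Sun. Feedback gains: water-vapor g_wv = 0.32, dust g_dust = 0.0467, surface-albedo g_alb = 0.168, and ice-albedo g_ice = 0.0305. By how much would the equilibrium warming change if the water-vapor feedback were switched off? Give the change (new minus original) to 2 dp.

-5.94 °C

Original: g = 0.5652, ΔT = 6.09/(1−0.5652) = 14.0064 °C.
Without water-vapor: g' = 0.2452, ΔT' = 6.09/(1−0.2452) = 8.0684 °C.
Change = 8.0684 − 14.0064 = -5.94 °C.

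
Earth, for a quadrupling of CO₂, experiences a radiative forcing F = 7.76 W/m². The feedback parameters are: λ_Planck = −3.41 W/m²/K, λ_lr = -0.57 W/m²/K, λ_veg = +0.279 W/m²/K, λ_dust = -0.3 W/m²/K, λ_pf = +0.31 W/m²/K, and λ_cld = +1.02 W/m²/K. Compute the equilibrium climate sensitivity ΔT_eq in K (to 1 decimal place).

2.9 K

Net feedback parameter λ = (−3.41) + (-0.57) + (+0.279) + (-0.3) + (+0.31) + (+1.02) = -2.671 W/m²/K.
ΔT = −F/λ = −7.76/(-2.671) = 2.9 K.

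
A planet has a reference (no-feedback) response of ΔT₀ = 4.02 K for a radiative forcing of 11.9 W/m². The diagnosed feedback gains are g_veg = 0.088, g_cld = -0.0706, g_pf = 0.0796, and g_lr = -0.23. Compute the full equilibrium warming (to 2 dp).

Total gain g = 0.088 − 0.0706 + 0.0796 − 0.23 = -0.133.
Amplification A = 1/(1 + 0.133) = 0.8826.
ΔT = 4.02 × 0.8826 = 3.55 K.

3.55 K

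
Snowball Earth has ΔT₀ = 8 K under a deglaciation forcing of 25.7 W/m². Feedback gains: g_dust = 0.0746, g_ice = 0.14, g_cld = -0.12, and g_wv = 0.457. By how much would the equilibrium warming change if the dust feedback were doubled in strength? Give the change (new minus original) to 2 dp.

Original: g = 0.5516, ΔT = 8/(1−0.5516) = 17.8412 K.
With doubled dust: g' = 0.6262, ΔT' = 8/(1−0.6262) = 21.4018 K.
Change = 21.4018 − 17.8412 = 3.56 K.

3.56 K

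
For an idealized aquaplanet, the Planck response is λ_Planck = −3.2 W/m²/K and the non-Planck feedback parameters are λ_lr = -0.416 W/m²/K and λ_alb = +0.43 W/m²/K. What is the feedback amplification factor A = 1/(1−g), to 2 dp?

1.00

Convert to gains: g_lr = -0.416/3.2 = -0.13; g_alb = 0.43/3.2 = 0.1344.
Total gain g = 0.0044.
A = 1/(1 − 0.0044) = 1.00.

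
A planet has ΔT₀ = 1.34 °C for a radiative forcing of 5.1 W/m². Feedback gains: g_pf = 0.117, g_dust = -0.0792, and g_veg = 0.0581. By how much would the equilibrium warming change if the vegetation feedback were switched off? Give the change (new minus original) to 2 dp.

Original: g = 0.0959, ΔT = 1.34/(1−0.0959) = 1.4821 °C.
Without vegetation: g' = 0.0378, ΔT' = 1.34/(1−0.0378) = 1.3926 °C.
Change = 1.3926 − 1.4821 = -0.09 °C.

-0.09 °C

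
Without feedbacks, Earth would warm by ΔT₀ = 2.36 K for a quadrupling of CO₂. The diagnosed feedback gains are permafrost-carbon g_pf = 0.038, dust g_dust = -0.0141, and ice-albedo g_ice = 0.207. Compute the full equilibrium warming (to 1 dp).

3.1 K

Total gain g = 0.038 − 0.0141 + 0.207 = 0.2309.
Amplification A = 1/(1 − 0.2309) = 1.3.
ΔT = 2.36 × 1.3 = 3.1 K.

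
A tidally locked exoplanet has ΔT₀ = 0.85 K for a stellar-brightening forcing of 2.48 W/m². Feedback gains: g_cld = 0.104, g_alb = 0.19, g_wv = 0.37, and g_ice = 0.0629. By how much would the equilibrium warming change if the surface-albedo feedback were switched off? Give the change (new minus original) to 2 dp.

-1.28 K

Original: g = 0.7269, ΔT = 0.85/(1−0.7269) = 3.1124 K.
Without surface-albedo: g' = 0.5369, ΔT' = 0.85/(1−0.5369) = 1.8355 K.
Change = 1.8355 − 3.1124 = -1.28 K.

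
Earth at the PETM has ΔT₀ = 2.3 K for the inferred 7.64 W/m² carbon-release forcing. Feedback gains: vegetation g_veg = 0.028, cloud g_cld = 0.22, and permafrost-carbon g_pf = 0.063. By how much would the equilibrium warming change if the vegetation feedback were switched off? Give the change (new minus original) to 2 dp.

Original: g = 0.311, ΔT = 2.3/(1−0.311) = 3.3382 K.
Without vegetation: g' = 0.283, ΔT' = 2.3/(1−0.283) = 3.2078 K.
Change = 3.2078 − 3.3382 = -0.13 K.

-0.13 K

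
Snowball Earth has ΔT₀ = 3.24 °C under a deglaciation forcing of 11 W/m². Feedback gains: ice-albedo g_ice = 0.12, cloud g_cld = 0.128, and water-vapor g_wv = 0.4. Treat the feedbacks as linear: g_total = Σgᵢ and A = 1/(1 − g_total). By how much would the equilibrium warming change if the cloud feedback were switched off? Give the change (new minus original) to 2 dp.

Original: g = 0.648, ΔT = 3.24/(1−0.648) = 9.2045 °C.
Without cloud: g' = 0.52, ΔT' = 3.24/(1−0.52) = 6.7500 °C.
Change = 6.7500 − 9.2045 = -2.45 °C.

-2.45 °C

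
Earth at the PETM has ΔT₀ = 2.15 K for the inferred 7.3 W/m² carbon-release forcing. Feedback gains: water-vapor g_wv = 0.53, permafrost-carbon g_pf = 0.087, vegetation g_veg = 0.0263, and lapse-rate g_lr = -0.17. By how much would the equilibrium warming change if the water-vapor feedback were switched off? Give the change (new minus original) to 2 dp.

-2.05 K

Original: g = 0.4733, ΔT = 2.15/(1−0.4733) = 4.0820 K.
Without water-vapor: g' = -0.0567, ΔT' = 2.15/(1+0.0567) = 2.0346 K.
Change = 2.0346 − 4.0820 = -2.05 K.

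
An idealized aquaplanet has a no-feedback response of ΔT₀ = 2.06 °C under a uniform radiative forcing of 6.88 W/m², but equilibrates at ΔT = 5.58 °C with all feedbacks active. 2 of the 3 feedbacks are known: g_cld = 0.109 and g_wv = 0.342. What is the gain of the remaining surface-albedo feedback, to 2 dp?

Amplification A = ΔT/ΔT₀ = 5.58/2.06 = 2.709.
Total gain g = 1 − 1/A = 1 − 1/2.709 = 0.6309.
Known gains sum to 0.109 + 0.342 = 0.451.
g_alb = 0.6309 − 0.451 = 0.18.

0.18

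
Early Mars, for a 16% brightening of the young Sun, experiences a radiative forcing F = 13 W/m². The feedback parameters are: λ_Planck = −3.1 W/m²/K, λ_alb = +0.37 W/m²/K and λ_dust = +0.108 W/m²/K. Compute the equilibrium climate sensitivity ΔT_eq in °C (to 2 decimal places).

Net feedback parameter λ = (−3.1) + (+0.37) + (+0.108) = -2.622 W/m²/K.
ΔT = −F/λ = −13/(-2.622) = 4.96 °C.

4.96 °C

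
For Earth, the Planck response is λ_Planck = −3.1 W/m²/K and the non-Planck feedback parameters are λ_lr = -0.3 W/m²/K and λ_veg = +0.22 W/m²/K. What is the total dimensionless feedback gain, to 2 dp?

-0.03

Convert to gains: g_lr = -0.3/3.1 = -0.09677; g_veg = 0.22/3.1 = 0.07097.
Total gain g = -0.0258.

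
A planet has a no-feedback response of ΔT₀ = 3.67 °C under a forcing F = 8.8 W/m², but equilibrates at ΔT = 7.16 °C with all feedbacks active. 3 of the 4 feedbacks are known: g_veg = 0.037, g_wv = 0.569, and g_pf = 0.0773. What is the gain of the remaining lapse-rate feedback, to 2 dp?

-0.20

Amplification A = ΔT/ΔT₀ = 7.16/3.67 = 1.951.
Total gain g = 1 − 1/A = 1 − 1/1.951 = 0.4874.
Known gains sum to 0.037 + 0.569 + 0.0773 = 0.6833.
g_lr = 0.4874 − 0.6833 = -0.20.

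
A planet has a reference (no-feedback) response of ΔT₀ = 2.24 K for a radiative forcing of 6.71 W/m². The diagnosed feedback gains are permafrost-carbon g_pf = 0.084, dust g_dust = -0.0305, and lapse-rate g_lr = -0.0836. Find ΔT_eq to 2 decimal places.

2.17 K

Total gain g = 0.084 − 0.0305 − 0.0836 = -0.0301.
Amplification A = 1/(1 + 0.0301) = 0.9708.
ΔT = 2.24 × 0.9708 = 2.17 K.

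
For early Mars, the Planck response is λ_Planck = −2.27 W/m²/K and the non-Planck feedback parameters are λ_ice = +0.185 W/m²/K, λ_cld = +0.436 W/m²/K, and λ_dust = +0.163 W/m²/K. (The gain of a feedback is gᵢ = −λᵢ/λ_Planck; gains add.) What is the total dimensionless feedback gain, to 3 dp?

0.345

Convert to gains: g_ice = 0.185/2.27 = 0.0815; g_cld = 0.436/2.27 = 0.1921; g_dust = 0.163/2.27 = 0.07181.
Total gain g = 0.34541.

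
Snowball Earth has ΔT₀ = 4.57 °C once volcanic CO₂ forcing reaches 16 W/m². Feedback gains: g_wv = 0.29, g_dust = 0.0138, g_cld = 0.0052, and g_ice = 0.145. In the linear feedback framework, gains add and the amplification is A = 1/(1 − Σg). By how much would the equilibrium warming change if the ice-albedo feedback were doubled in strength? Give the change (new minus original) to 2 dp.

3.03 °C

Original: g = 0.454, ΔT = 4.57/(1−0.454) = 8.3700 °C.
With doubled ice-albedo: g' = 0.599, ΔT' = 4.57/(1−0.599) = 11.3965 °C.
Change = 11.3965 − 8.3700 = 3.03 °C.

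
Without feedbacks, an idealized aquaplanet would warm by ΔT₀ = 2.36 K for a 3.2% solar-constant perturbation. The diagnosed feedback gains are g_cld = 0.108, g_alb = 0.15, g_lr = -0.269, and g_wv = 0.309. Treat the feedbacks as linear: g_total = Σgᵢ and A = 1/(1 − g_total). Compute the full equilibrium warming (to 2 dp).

Total gain g = 0.108 + 0.15 − 0.269 + 0.309 = 0.298.
Amplification A = 1/(1 − 0.298) = 1.425.
ΔT = 2.36 × 1.425 = 3.36 K.

3.36 K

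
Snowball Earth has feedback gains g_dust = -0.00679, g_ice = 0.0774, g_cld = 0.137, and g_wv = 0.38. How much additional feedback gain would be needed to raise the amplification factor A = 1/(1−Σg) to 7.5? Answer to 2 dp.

Current total gain = 0.58761.
Target gain for A = 7.5: g* = 1 − 1/7.5 = 0.8667.
Additional gain needed = 0.8667 − 0.58761 = 0.28.

0.28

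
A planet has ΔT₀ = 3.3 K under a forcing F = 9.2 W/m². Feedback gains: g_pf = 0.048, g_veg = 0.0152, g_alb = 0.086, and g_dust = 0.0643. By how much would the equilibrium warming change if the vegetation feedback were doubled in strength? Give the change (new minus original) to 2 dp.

Original: g = 0.2135, ΔT = 3.3/(1−0.2135) = 4.1958 K.
With doubled vegetation: g' = 0.2287, ΔT' = 3.3/(1−0.2287) = 4.2785 K.
Change = 4.2785 − 4.1958 = 0.08 K.

0.08 K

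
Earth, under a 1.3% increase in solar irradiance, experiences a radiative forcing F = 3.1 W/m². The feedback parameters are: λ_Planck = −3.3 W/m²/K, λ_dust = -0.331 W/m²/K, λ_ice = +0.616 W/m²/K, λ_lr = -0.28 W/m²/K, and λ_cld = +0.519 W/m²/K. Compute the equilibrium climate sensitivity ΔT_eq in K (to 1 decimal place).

Net feedback parameter λ = (−3.3) + (-0.331) + (+0.616) + (-0.28) + (+0.519) = -2.776 W/m²/K.
ΔT = −F/λ = −3.1/(-2.776) = 1.1 K.

1.1 K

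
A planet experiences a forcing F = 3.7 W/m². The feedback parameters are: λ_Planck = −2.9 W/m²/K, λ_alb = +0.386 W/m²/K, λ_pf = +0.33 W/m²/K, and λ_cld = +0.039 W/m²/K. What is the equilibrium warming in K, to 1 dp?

Net feedback parameter λ = (−2.9) + (+0.386) + (+0.33) + (+0.039) = -2.145 W/m²/K.
ΔT = −F/λ = −3.7/(-2.145) = 1.7 K.

1.7 K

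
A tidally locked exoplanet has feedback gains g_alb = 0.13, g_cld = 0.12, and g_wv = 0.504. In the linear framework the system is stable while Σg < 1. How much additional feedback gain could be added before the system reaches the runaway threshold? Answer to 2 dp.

Current total gain = 0.13 + 0.12 + 0.504 = 0.754.
Margin to runaway = 1 − 0.754 = 0.25.

0.25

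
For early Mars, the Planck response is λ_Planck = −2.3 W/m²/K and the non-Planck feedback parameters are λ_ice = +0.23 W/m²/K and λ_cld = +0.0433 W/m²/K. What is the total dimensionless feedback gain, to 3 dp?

Convert to gains: g_ice = 0.23/2.3 = 0.1; g_cld = 0.0433/2.3 = 0.01883.
Total gain g = 0.11883.

0.119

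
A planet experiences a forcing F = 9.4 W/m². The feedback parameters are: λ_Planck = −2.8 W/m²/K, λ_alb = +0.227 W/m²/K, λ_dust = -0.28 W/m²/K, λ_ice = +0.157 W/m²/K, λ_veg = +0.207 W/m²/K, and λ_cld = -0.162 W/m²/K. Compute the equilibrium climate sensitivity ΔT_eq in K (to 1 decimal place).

Net feedback parameter λ = (−2.8) + (+0.227) + (-0.28) + (+0.157) + (+0.207) + (-0.162) = -2.651 W/m²/K.
ΔT = −F/λ = −9.4/(-2.651) = 3.5 K.

3.5 K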